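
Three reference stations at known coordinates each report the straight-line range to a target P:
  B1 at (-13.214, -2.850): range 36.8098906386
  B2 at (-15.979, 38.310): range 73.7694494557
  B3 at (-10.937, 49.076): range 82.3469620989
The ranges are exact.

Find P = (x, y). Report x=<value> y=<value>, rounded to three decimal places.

eq1: (x + 13.214)² + (y + 2.850)² = 36.8098906386²
eq2: (x + 15.979)² + (y − 38.310)² = 73.7694494557²
eq3: (x + 10.937)² + (y − 49.076)² = 82.3469620989²
eq1−eq2, eq1−eq3 (x²,y² cancel):
  -5.530·x + 82.320·y = -2546.711379
  4.554·x + 103.852·y = -3080.714669
det = -5.530·103.852 − 82.320·4.554 = -949.186840
x = (-2546.711379·103.852 − 82.320·-3080.714669) / -949.186840 = 11.458902
y = (-5.530·-3080.714669 − -2546.711379·4.554) / -949.186840 = -30.166954

x=11.459 y=-30.167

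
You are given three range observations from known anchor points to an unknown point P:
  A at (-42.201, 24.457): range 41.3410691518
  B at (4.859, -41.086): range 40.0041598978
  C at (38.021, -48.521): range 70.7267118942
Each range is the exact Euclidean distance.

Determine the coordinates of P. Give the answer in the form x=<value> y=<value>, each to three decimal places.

x=-22.469 y=-11.871

eq1: (x + 42.201)² + (y − 24.457)² = 41.3410691518²
eq2: (x − 4.859)² + (y + 41.086)² = 40.0041598978²
eq3: (x − 38.021)² + (y + 48.521)² = 70.7267118942²
eq3−eq2, eq3−eq1 (x²,y² cancel):
  -66.324·x + 14.870·y = 1313.720361
  -160.444·x + 145.956·y = 1872.369145
det = -66.324·145.956 − 14.870·-160.444 = -7294.583464
x = (1313.720361·145.956 − 14.870·1872.369145) / -7294.583464 = -22.469171
y = (-66.324·1872.369145 − 1313.720361·-160.444) / -7294.583464 = -11.871211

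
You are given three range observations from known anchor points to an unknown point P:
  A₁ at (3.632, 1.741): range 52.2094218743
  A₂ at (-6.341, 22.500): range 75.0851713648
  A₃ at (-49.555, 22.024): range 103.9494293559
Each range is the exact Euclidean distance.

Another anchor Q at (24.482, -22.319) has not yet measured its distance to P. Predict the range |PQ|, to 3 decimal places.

21.020

eq1: (x − 3.632)² + (y − 1.741)² = 52.2094218743²
eq2: (x + 6.341)² + (y − 22.500)² = 75.0851713648²
eq3: (x + 49.555)² + (y − 22.024)² = 103.9494293559²
eq3−eq2, eq3−eq1 (x²,y² cancel):
  86.428·x + 0.952·y = 2773.404585
  106.374·x − 40.566·y = 5155.128035
det = 86.428·-40.566 − 0.952·106.374 = -3607.306296
x = (2773.404585·-40.566 − 0.952·5155.128035) / -3607.306296 = 32.548834
y = (86.428·5155.128035 − 2773.404585·106.374) / -3607.306296 = -41.728995
|P − Q| = √((32.548834 − 24.482)² + (-41.728995 − -22.319)²) = 21.019555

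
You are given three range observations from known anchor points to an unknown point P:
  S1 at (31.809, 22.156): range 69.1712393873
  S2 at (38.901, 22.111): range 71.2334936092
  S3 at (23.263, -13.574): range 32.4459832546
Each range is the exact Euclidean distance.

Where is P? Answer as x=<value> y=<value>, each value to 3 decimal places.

x=14.516 y=-44.819

eq1: (x − 31.809)² + (y − 22.156)² = 69.1712393873²
eq2: (x − 38.901)² + (y − 22.111)² = 71.2334936092²
eq3: (x − 23.263)² + (y + 13.574)² = 32.4459832546²
eq1−eq2, eq1−eq3 (x²,y² cancel):
  14.184·x − 0.090·y = 209.933052
  -17.092·x − 71.460·y = 2954.638357
det = 14.184·-71.460 − -0.090·-17.092 = -1015.126920
x = (209.933052·-71.460 − -0.090·2954.638357) / -1015.126920 = 14.516311
y = (14.184·2954.638357 − 209.933052·-17.092) / -1015.126920 = -44.818796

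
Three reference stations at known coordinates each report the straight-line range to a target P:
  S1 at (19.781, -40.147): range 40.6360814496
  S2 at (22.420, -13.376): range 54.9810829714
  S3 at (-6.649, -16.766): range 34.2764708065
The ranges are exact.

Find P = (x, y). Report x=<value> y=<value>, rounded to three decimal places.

x=-20.024 y=-48.325

eq1: (x − 19.781)² + (y + 40.147)² = 40.6360814496²
eq2: (x − 22.420)² + (y + 13.376)² = 54.9810829714²
eq3: (x + 6.649)² + (y + 16.766)² = 34.2764708065²
eq3−eq1, eq3−eq2 (x²,y² cancel):
  52.860·x − 46.762·y = 1201.346948
  58.138·x + 6.780·y = -1491.777215
det = 52.860·6.780 − -46.762·58.138 = 3077.039956
x = (1201.346948·6.780 − -46.762·-1491.777215) / 3077.039956 = -20.023579
y = (52.860·-1491.777215 − 1201.346948·58.138) / 3077.039956 = -48.325421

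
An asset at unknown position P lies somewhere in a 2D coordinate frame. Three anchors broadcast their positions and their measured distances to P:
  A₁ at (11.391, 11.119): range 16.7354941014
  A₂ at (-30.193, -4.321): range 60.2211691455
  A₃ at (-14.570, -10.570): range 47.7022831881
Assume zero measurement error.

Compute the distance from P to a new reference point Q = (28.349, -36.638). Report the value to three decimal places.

eq1: (x − 11.391)² + (y − 11.119)² = 16.7354941014²
eq2: (x + 30.193)² + (y + 4.321)² = 60.2211691455²
eq3: (x + 14.570)² + (y + 10.570)² = 47.7022831881²
eq3−eq2, eq3−eq1 (x²,y² cancel):
  -31.246·x + 12.498·y = -744.802902
  51.922·x + 43.378·y = 1924.808301
det = -31.246·43.378 − 12.498·51.922 = -2004.310144
x = (-744.802902·43.378 − 12.498·1924.808301) / -2004.310144 = 28.121553
y = (-31.246·1924.808301 − -744.802902·51.922) / -2004.310144 = 10.712366
|P − Q| = √((28.121553 − 28.349)² + (10.712366 − -36.638)²) = 47.350912

47.351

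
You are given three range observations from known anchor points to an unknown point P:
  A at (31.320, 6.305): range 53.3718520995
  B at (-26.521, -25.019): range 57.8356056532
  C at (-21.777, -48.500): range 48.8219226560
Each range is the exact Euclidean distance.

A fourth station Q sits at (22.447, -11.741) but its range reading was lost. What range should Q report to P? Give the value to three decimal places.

eq1: (x − 31.320)² + (y − 6.305)² = 53.3718520995²
eq2: (x + 26.521)² + (y + 25.019)² = 57.8356056532²
eq3: (x + 21.777)² + (y + 48.500)² = 48.8219226560²
eq3−eq1, eq3−eq2 (x²,y² cancel):
  106.194·x + 109.610·y = -2270.766769
  -9.488·x + 46.962·y = -2458.551076
det = 106.194·46.962 − 109.610·-9.488 = 6027.062308
x = (-2270.766769·46.962 − 109.610·-2458.551076) / 6027.062308 = 27.018475
y = (106.194·-2458.551076 − -2270.766769·-9.488) / 6027.062308 = -46.893228
|P − Q| = √((27.018475 − 22.447)² + (-46.893228 − -11.741)²) = 35.448237

35.448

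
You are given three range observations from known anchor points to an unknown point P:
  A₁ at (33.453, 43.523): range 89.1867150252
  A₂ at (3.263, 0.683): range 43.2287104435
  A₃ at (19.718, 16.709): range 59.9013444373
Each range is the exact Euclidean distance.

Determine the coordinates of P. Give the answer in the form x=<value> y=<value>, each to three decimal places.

x=8.802 y=-42.189

eq1: (x − 33.453)² + (y − 43.523)² = 89.1867150252²
eq2: (x − 3.263)² + (y − 0.683)² = 43.2287104435²
eq3: (x − 19.718)² + (y − 16.709)² = 59.9013444373²
eq3−eq2, eq3−eq1 (x²,y² cancel):
  -32.910·x − 32.052·y = 1062.573112
  27.470·x + 53.628·y = -2020.734539
det = -32.910·53.628 − -32.052·27.470 = -884.429040
x = (1062.573112·53.628 − -32.052·-2020.734539) / -884.429040 = 8.802190
y = (-32.910·-2020.734539 − 1062.573112·27.470) / -884.429040 = -42.189354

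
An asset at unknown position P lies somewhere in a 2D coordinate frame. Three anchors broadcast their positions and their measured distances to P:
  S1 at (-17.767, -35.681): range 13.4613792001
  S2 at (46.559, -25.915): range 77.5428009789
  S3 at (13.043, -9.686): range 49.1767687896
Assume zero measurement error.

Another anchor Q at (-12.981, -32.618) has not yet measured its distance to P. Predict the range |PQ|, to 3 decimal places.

17.765

eq1: (x + 17.767)² + (y + 35.681)² = 13.4613792001²
eq2: (x − 46.559)² + (y + 25.915)² = 77.5428009789²
eq3: (x − 13.043)² + (y + 9.686)² = 49.1767687896²
eq1−eq3, eq1−eq2 (x²,y² cancel):
  61.620·x + 51.990·y = -3562.007464
  128.652·x + 19.532·y = -4581.149598
det = 61.620·19.532 − 51.990·128.652 = -5485.055640
x = (-3562.007464·19.532 − 51.990·-4581.149598) / -5485.055640 = -30.738218
y = (61.620·-4581.149598 − -3562.007464·128.652) / -5485.055640 = -32.081524
|P − Q| = √((-30.738218 − -12.981)² + (-32.081524 − -32.618)²) = 17.765320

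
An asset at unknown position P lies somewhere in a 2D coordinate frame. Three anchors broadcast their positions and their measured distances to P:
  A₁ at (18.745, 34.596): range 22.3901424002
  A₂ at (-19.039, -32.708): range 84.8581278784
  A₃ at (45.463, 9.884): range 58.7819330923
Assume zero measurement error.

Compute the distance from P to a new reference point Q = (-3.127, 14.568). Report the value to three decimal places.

eq1: (x − 18.745)² + (y − 34.596)² = 22.3901424002²
eq2: (x + 19.039)² + (y + 32.708)² = 84.8581278784²
eq3: (x − 45.463)² + (y − 9.884)² = 58.7819330923²
eq3−eq2, eq3−eq1 (x²,y² cancel):
  -129.004·x − 85.184·y = -4477.867249
  -53.436·x + 49.424·y = 2337.677597
det = -129.004·49.424 − -85.184·-53.436 = -10927.785920
x = (-4477.867249·49.424 − -85.184·2337.677597) / -10927.785920 = 2.029815
y = (-129.004·2337.677597 − -4477.867249·-53.436) / -10927.785920 = 49.493015
|P − Q| = √((2.029815 − -3.127)² + (49.493015 − 14.568)²) = 35.303674

35.304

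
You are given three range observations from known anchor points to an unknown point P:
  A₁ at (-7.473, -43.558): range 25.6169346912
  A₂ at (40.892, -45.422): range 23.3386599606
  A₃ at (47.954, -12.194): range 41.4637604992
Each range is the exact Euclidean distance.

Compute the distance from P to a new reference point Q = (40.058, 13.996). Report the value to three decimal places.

eq1: (x + 7.473)² + (y + 43.558)² = 25.6169346912²
eq2: (x − 40.892)² + (y + 45.422)² = 23.3386599606²
eq3: (x − 47.954)² + (y + 12.194)² = 41.4637604992²
eq2−eq1, eq2−eq3 (x²,y² cancel):
  -96.730·x + 3.728·y = -1893.702949
  14.124·x + 66.456·y = -2461.584382
det = -96.730·66.456 − 3.728·14.124 = -6480.943152
x = (-1893.702949·66.456 − 3.728·-2461.584382) / -6480.943152 = 18.002185
y = (-96.730·-2461.584382 − -1893.702949·14.124) / -6480.943152 = -40.866848
|P − Q| = √((18.002185 − 40.058)² + (-40.866848 − 13.996)²) = 59.130289

59.130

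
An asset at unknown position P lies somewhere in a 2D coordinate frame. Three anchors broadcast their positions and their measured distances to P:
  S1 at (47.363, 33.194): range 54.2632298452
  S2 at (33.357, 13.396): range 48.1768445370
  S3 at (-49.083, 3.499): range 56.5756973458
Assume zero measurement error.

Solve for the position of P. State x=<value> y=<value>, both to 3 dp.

x=-6.390 y=40.621

eq1: (x − 47.363)² + (y − 33.194)² = 54.2632298452²
eq2: (x − 33.357)² + (y − 13.396)² = 48.1768445370²
eq3: (x + 49.083)² + (y − 3.499)² = 56.5756973458²
eq3−eq1, eq3−eq2 (x²,y² cancel):
  192.892·x + 59.390·y = 1180.022932
  164.880·x + 19.794·y = -249.440444
det = 192.892·19.794 − 59.390·164.880 = -5974.118952
x = (1180.022932·19.794 − 59.390·-249.440444) / -5974.118952 = -6.389501
y = (192.892·-249.440444 − 1180.022932·164.880) / -5974.118952 = 40.621429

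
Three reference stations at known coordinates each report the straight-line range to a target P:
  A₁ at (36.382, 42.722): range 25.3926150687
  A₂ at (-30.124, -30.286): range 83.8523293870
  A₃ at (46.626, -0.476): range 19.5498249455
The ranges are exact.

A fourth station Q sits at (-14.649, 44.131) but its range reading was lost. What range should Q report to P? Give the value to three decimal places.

eq1: (x − 36.382)² + (y − 42.722)² = 25.3926150687²
eq2: (x + 30.124)² + (y + 30.286)² = 83.8523293870²
eq3: (x − 46.626)² + (y + 0.476)² = 19.5498249455²
eq1−eq3, eq1−eq2 (x²,y² cancel):
  20.488·x − 86.396·y = -712.019511
  -133.012·x − 146.016·y = -7710.550280
det = 20.488·-146.016 − -86.396·-133.012 = -14483.280560
x = (-712.019511·-146.016 − -86.396·-7710.550280) / -14483.280560 = 38.816790
y = (20.488·-7710.550280 − -712.019511·-133.012) / -14483.280560 = 17.446385
|P − Q| = √((38.816790 − -14.649)² + (17.446385 − 44.131)²) = 59.754995

59.755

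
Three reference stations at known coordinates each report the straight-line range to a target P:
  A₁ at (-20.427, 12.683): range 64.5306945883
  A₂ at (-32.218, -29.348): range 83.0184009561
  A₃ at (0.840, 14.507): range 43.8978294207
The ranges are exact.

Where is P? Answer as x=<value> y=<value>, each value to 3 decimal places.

x=43.584 y=4.507

eq1: (x + 20.427)² + (y − 12.683)² = 64.5306945883²
eq2: (x + 32.218)² + (y + 29.348)² = 83.0184009561²
eq3: (x − 0.840)² + (y − 14.507)² = 43.8978294207²
eq3−eq2, eq3−eq1 (x²,y² cancel):
  -66.116·x − 87.710·y = -3276.889490
  -42.534·x − 3.648·y = -1870.228947
det = -66.116·-3.648 − -87.710·-42.534 = -3489.465972
x = (-3276.889490·-3.648 − -87.710·-1870.228947) / -3489.465972 = 43.583657
y = (-66.116·-1870.228947 − -3276.889490·-42.534) / -3489.465972 = 4.507039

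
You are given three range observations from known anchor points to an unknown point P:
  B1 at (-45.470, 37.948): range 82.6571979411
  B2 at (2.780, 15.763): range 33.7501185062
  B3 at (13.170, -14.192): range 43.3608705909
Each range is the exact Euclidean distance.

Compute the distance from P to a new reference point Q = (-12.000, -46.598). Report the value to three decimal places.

eq1: (x + 45.470)² + (y − 37.948)² = 82.6571979411²
eq2: (x − 2.780)² + (y − 15.763)² = 33.7501185062²
eq3: (x − 13.170)² + (y + 14.192)² = 43.3608705909²
eq1−eq3, eq1−eq2 (x²,y² cancel):
  117.280·x − 104.280·y = 1819.337433
  96.500·x − 44.370·y = 2441.770837
det = 117.280·-44.370 − -104.280·96.500 = 4859.306400
x = (1819.337433·-44.370 − -104.280·2441.770837) / 4859.306400 = 35.787795
y = (117.280·2441.770837 − 1819.337433·96.500) / 4859.306400 = 22.802600
|P − Q| = √((35.787795 − -12.000)² + (22.802600 − -46.598)²) = 84.262190

84.262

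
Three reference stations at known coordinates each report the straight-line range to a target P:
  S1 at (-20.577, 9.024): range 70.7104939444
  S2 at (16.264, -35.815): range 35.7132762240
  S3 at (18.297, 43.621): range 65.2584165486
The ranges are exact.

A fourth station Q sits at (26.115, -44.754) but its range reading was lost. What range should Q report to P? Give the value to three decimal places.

35.124

eq1: (x + 20.577)² + (y − 9.024)² = 70.7104939444²
eq2: (x − 16.264)² + (y + 35.815)² = 35.7132762240²
eq3: (x − 18.297)² + (y − 43.621)² = 65.2584165486²
eq2−eq1, eq2−eq3 (x²,y² cancel):
  -73.682·x + 89.678·y = -4766.922271
  4.066·x + 158.872·y = -2292.882903
det = -73.682·158.872 − 89.678·4.066 = -12070.637452
x = (-4766.922271·158.872 − 89.678·-2292.882903) / -12070.637452 = 45.706726
y = (-73.682·-2292.882903 − -4766.922271·4.066) / -12070.637452 = -15.602035
|P − Q| = √((45.706726 − 26.115)² + (-15.602035 − -44.754)²) = 35.123679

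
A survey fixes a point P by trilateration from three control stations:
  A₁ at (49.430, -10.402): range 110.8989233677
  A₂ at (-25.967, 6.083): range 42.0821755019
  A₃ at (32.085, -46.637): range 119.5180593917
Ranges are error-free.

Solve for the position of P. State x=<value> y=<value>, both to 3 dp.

x=-48.512 y=41.617

eq1: (x − 49.430)² + (y + 10.402)² = 110.8989233677²
eq2: (x + 25.967)² + (y − 6.083)² = 42.0821755019²
eq3: (x − 32.085)² + (y + 46.637)² = 119.5180593917²
eq1−eq3, eq1−eq2 (x²,y² cancel):
  -34.690·x − 72.470·y = -1333.064827
  -150.794·x + 32.970·y = 8687.423183
det = -34.690·32.970 − -72.470·-150.794 = -12071.770480
x = (-1333.064827·32.970 − -72.470·8687.423183) / -12071.770480 = -48.512056
y = (-34.690·8687.423183 − -1333.064827·-150.794) / -12071.770480 = 41.616504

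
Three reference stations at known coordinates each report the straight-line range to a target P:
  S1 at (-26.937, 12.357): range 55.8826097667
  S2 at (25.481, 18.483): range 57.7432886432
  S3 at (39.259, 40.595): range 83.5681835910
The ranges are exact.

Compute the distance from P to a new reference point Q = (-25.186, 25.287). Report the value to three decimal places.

66.379

eq1: (x + 26.937)² + (y − 12.357)² = 55.8826097667²
eq2: (x − 25.481)² + (y − 18.483)² = 57.7432886432²
eq3: (x − 39.259)² + (y − 40.595)² = 83.5681835910²
eq1−eq3, eq1−eq2 (x²,y² cancel):
  132.392·x + 56.476·y = -1549.849546
  104.836·x + 12.252·y = -98.816077
det = 132.392·12.252 − 56.476·104.836 = -4298.651152
x = (-1549.849546·12.252 − 56.476·-98.816077) / -4298.651152 = 3.119123
y = (132.392·-98.816077 − -1549.849546·104.836) / -4298.651152 = -34.754523
|P − Q| = √((3.119123 − -25.186)² + (-34.754523 − 25.287)²) = 66.378946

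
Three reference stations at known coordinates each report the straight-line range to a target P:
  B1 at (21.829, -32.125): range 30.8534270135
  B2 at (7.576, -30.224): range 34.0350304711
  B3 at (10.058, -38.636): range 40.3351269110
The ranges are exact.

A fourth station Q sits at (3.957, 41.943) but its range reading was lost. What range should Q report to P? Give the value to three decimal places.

48.706

eq1: (x − 21.829)² + (y + 32.125)² = 30.8534270135²
eq2: (x − 7.576)² + (y + 30.224)² = 34.0350304711²
eq3: (x − 10.058)² + (y + 38.636)² = 40.3351269110²
eq2−eq3, eq2−eq1 (x²,y² cancel):
  4.964·x − 16.824·y = 154.478744
  28.506·x − 3.802·y = 744.084255
det = 4.964·-3.802 − -16.824·28.506 = 460.711816
x = (154.478744·-3.802 − -16.824·744.084255) / 460.711816 = 25.897198
y = (4.964·744.084255 − 154.478744·28.506) / 460.711816 = -1.540956
|P − Q| = √((25.897198 − 3.957)² + (-1.540956 − 41.943)²) = 48.705511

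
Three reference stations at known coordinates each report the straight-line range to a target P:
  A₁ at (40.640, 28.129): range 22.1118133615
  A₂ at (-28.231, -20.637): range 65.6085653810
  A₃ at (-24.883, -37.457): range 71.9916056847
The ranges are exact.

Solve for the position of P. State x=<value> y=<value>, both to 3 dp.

x=30.584 y=8.436

eq1: (x − 40.640)² + (y − 28.129)² = 22.1118133615²
eq2: (x + 28.231)² + (y + 20.637)² = 65.6085653810²
eq3: (x + 24.883)² + (y + 37.457)² = 71.9916056847²
eq2−eq1, eq2−eq3 (x²,y² cancel):
  137.742·x + 97.532·y = 5035.526672
  6.696·x − 33.640·y = -78.992030
det = 137.742·-33.640 − 97.532·6.696 = -5286.715152
x = (5035.526672·-33.640 − 97.532·-78.992030) / -5286.715152 = 30.584373
y = (137.742·-78.992030 − 5035.526672·6.696) / -5286.715152 = 8.435939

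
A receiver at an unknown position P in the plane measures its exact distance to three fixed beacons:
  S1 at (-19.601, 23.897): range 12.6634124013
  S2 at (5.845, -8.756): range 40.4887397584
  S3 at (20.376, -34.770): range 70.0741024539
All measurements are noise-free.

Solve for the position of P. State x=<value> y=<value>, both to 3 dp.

x=-8.123 y=29.247

eq1: (x + 19.601)² + (y − 23.897)² = 12.6634124013²
eq2: (x − 5.845)² + (y + 8.756)² = 40.4887397584²
eq3: (x − 20.376)² + (y + 34.770)² = 70.0741024539²
eq1−eq3, eq1−eq2 (x²,y² cancel):
  79.954·x − 117.334·y = -4081.149355
  50.892·x − 65.306·y = -2323.410283
det = 79.954·-65.306 − -117.334·50.892 = 749.886004
x = (-4081.149355·-65.306 − -117.334·-2323.410283) / 749.886004 = -8.123211
y = (79.954·-2323.410283 − -4081.149355·50.892) / 749.886004 = 29.246988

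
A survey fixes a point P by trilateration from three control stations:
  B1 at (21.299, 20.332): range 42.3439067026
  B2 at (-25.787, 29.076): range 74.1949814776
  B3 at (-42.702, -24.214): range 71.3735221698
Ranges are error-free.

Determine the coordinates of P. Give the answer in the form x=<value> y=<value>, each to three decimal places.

eq1: (x − 21.299)² + (y − 20.332)² = 42.3439067026²
eq2: (x + 25.787)² + (y − 29.076)² = 74.1949814776²
eq3: (x + 42.702)² + (y + 24.214)² = 71.3735221698²
eq1−eq3, eq1−eq2 (x²,y² cancel):
  -128.002·x − 89.092·y = -1758.432257
  -94.172·x + 17.488·y = -3068.543322
det = -128.002·17.488 − -89.092·-94.172 = -10628.470800
x = (-1758.432257·17.488 − -89.092·-3068.543322) / -10628.470800 = 28.615041
y = (-128.002·-3068.543322 − -1758.432257·-94.172) / -10628.470800 = -21.375098

x=28.615 y=-21.375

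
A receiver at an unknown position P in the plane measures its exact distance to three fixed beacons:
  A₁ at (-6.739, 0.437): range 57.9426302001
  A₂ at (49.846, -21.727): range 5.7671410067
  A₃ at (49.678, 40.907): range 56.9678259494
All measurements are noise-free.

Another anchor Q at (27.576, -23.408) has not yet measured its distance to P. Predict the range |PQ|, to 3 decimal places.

eq1: (x + 6.739)² + (y − 0.437)² = 57.9426302001²
eq2: (x − 49.846)² + (y + 21.727)² = 5.7671410067²
eq3: (x − 49.678)² + (y − 40.907)² = 56.9678259494²
eq3−eq2, eq3−eq1 (x²,y² cancel):
  0.336·x − 125.268·y = 2027.473190
  -112.834·x − 80.940·y = -4207.696444
det = 0.336·-80.940 − -125.268·-112.834 = -14161.685352
x = (2027.473190·-80.940 − -125.268·-4207.696444) / -14161.685352 = 48.807284
y = (0.336·-4207.696444 − 2027.473190·-112.834) / -14161.685352 = -16.054171
|P − Q| = √((48.807284 − 27.576)² + (-16.054171 − -23.408)²) = 22.468783

22.469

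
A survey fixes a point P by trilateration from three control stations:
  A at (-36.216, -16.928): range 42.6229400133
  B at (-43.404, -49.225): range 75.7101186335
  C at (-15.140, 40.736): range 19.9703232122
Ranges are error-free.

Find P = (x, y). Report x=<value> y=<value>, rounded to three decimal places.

x=-27.034 y=24.694

eq1: (x + 36.216)² + (y + 16.928)² = 42.6229400133²
eq2: (x + 43.404)² + (y + 49.225)² = 75.7101186335²
eq3: (x + 15.140)² + (y − 40.736)² = 19.9703232122²
eq3−eq2, eq3−eq1 (x²,y² cancel):
  -56.528·x − 179.922·y = -2914.841709
  -42.152·x − 115.328·y = -1708.386662
det = -56.528·-115.328 − -179.922·-42.152 = -1064.810960
x = (-2914.841709·-115.328 − -179.922·-1708.386662) / -1064.810960 = -27.034395
y = (-56.528·-1708.386662 − -2914.841709·-42.152) / -1064.810960 = 24.694267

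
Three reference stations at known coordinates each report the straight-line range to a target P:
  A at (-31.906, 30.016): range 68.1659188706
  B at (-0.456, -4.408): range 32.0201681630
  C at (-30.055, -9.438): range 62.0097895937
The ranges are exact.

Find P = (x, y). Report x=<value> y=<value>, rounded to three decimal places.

x=30.689 y=3.026

eq1: (x + 31.906)² + (y − 30.016)² = 68.1659188706²
eq2: (x + 0.456)² + (y + 4.408)² = 32.0201681630²
eq3: (x + 30.055)² + (y + 9.438)² = 62.0097895937²
eq3−eq1, eq3−eq2 (x²,y² cancel):
  -3.702·x + 78.908·y = 125.195733
  59.198·x + 10.060·y = 1847.182367
det = -3.702·10.060 − 78.908·59.198 = -4708.437904
x = (125.195733·10.060 − 78.908·1847.182367) / -4708.437904 = 30.689159
y = (-3.702·1847.182367 − 125.195733·59.198) / -4708.437904 = 3.026398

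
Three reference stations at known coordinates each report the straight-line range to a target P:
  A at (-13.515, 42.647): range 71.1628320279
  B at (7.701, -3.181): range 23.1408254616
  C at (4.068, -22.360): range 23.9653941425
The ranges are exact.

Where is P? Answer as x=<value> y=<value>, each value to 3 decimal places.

x=27.112 y=-15.779

eq1: (x + 13.515)² + (y − 42.647)² = 71.1628320279²
eq2: (x − 7.701)² + (y + 3.181)² = 23.1408254616²
eq3: (x − 4.068)² + (y + 22.360)² = 23.9653941425²
eq1−eq2, eq1−eq3 (x²,y² cancel):
  42.432·x − 91.656·y = 2596.653187
  35.166·x − 130.014·y = 3004.904936
det = 42.432·-130.014 − -91.656·35.166 = -2293.579152
x = (2596.653187·-130.014 − -91.656·3004.904936) / -2293.579152 = 27.112080
y = (42.432·3004.904936 − 2596.653187·35.166) / -2293.579152 = -15.778928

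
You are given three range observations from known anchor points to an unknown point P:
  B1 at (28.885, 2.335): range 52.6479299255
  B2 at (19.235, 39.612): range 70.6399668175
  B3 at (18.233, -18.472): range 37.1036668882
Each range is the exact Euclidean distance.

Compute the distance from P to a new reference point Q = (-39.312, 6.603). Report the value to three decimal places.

eq1: (x − 28.885)² + (y − 2.335)² = 52.6479299255²
eq2: (x − 19.235)² + (y − 39.612)² = 70.6399668175²
eq3: (x − 18.233)² + (y + 18.472)² = 37.1036668882²
eq2−eq3, eq2−eq1 (x²,y² cancel):
  -2.004·x − 116.168·y = 2347.884119
  19.300·x − 74.554·y = 1118.900068
det = -2.004·-74.554 − -116.168·19.300 = 2391.448616
x = (2347.884119·-74.554 − -116.168·1118.900068) / 2391.448616 = -18.843712
y = (-2.004·1118.900068 − 2347.884119·19.300) / 2391.448616 = -19.886038
|P − Q| = √((-18.843712 − -39.312)² + (-19.886038 − 6.603)²) = 33.475662

33.476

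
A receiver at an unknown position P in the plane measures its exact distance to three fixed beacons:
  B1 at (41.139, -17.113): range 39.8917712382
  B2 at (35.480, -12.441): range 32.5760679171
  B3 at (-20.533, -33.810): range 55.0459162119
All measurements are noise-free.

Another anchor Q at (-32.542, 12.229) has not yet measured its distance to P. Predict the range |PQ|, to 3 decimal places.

eq1: (x − 41.139)² + (y + 17.113)² = 39.8917712382²
eq2: (x − 35.480)² + (y + 12.441)² = 32.5760679171²
eq3: (x + 20.533)² + (y + 33.810)² = 55.0459162119²
eq3−eq2, eq3−eq1 (x²,y² cancel):
  112.026·x + 42.738·y = 1817.741383
  123.344·x + 33.394·y = 1859.251380
det = 112.026·33.394 − 42.738·123.344 = -1530.479628
x = (1817.741383·33.394 − 42.738·1859.251380) / -1530.479628 = 12.256961
y = (112.026·1859.251380 − 1817.741383·123.344) / -1530.479628 = 10.403927
|P − Q| = √((12.256961 − -32.542)² + (10.403927 − 12.229)²) = 44.836122

44.836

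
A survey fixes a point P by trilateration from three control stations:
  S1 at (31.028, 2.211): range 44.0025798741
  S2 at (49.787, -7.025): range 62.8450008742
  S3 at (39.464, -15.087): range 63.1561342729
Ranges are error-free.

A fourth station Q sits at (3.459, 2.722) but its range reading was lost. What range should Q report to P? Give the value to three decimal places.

36.709

eq1: (x − 31.028)² + (y − 2.211)² = 44.0025798741²
eq2: (x − 49.787)² + (y + 7.025)² = 62.8450008742²
eq3: (x − 39.464)² + (y + 15.087)² = 63.1561342729²
eq3−eq2, eq3−eq1 (x²,y² cancel):
  20.646·x + 16.124·y = 782.274290
  -16.872·x + 34.596·y = 1235.070701
det = 20.646·34.596 − 16.124·-16.872 = 986.313144
x = (782.274290·34.596 − 16.124·1235.070701) / 986.313144 = 7.248490
y = (20.646·1235.070701 − 782.274290·-16.872) / 986.313144 = 39.234803
|P − Q| = √((7.248490 − 3.459)² + (39.234803 − 2.722)²) = 36.708923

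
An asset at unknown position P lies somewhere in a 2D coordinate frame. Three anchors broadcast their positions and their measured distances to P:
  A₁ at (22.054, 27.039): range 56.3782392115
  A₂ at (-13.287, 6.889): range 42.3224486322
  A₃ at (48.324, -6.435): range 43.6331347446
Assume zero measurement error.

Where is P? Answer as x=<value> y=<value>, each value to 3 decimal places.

eq1: (x − 22.054)² + (y − 27.039)² = 56.3782392115²
eq2: (x + 13.287)² + (y − 6.889)² = 42.3224486322²
eq3: (x − 48.324)² + (y + 6.435)² = 43.6331347446²
eq3−eq1, eq3−eq2 (x²,y² cancel):
  -52.540·x + 66.948·y = -2433.787173
  -123.222·x + 26.648·y = -2039.954722
det = -52.540·26.648 − 66.948·-123.222 = 6849.380536
x = (-2433.787173·26.648 − 66.948·-2039.954722) / 6849.380536 = 10.470338
y = (-52.540·-2039.954722 − -2433.787173·-123.222) / 6849.380536 = -28.136399

x=10.470 y=-28.136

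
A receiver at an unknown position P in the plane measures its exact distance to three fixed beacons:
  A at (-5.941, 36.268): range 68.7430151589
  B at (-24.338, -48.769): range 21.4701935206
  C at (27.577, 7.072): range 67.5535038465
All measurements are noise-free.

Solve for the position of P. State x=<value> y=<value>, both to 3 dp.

x=-30.105 y=-28.088

eq1: (x + 5.941)² + (y − 36.268)² = 68.7430151589²
eq2: (x + 24.338)² + (y + 48.769)² = 21.4701935206²
eq3: (x − 27.577)² + (y − 7.072)² = 67.5535038465²
eq2−eq1, eq2−eq3 (x²,y² cancel):
  36.794·x + 170.074·y = -5884.723223
  103.830·x + 111.682·y = -6262.756164
det = 36.794·111.682 − 170.074·103.830 = -13549.555912
x = (-5884.723223·111.682 − 170.074·-6262.756164) / -13549.555912 = -30.105365
y = (36.794·-6262.756164 − -5884.723223·103.830) / -13549.555912 = -28.087929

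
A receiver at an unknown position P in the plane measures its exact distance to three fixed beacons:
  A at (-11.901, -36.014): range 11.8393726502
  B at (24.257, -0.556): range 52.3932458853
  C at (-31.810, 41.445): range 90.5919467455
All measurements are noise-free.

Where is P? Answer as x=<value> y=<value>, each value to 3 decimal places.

eq1: (x + 11.901)² + (y + 36.014)² = 11.8393726502²
eq2: (x − 24.257)² + (y + 0.556)² = 52.3932458853²
eq3: (x + 31.810)² + (y − 41.445)² = 90.5919467455²
eq1−eq2, eq1−eq3 (x²,y² cancel):
  72.316·x + 70.916·y = -3454.812282
  -39.818·x + 154.918·y = -6775.807942
det = 72.316·154.918 − 70.916·-39.818 = 14026.783376
x = (-3454.812282·154.918 − 70.916·-6775.807942) / 14026.783376 = -3.899641
y = (72.316·-6775.807942 − -3454.812282·-39.818) / 14026.783376 = -44.740339

x=-3.900 y=-44.740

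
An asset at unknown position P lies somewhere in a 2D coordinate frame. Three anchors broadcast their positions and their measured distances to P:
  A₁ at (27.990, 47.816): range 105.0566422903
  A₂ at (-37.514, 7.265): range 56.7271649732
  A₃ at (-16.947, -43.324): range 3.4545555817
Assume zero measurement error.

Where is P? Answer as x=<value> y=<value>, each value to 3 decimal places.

eq1: (x − 27.990)² + (y − 47.816)² = 105.0566422903²
eq2: (x + 37.514)² + (y − 7.265)² = 56.7271649732²
eq3: (x + 16.947)² + (y + 43.324)² = 3.4545555817²
eq2−eq1, eq2−eq3 (x²,y² cancel):
  131.008·x + 81.102·y = -6209.197308
  41.134·x − 101.178·y = 3910.126656
det = 131.008·-101.178 − 81.102·41.134 = -16591.177092
x = (-6209.197308·-101.178 − 81.102·3910.126656) / -16591.177092 = -18.751838
y = (131.008·3910.126656 − -6209.197308·41.134) / -16591.177092 = -46.269592

x=-18.752 y=-46.270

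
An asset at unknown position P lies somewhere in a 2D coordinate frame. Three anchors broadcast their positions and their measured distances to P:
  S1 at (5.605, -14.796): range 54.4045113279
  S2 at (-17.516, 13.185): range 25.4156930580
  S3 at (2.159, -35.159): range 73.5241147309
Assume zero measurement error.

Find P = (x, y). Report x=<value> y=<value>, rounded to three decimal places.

x=-9.769 y=37.391

eq1: (x − 5.605)² + (y + 14.796)² = 54.4045113279²
eq2: (x + 17.516)² + (y − 13.185)² = 25.4156930580²
eq3: (x − 2.159)² + (y + 35.159)² = 73.5241147309²
eq3−eq1, eq3−eq2 (x²,y² cancel):
  6.892·x + 40.726·y = 1455.465673
  -39.350·x + 96.688·y = 3999.675912
det = 6.892·96.688 − 40.726·-39.350 = 2268.941796
x = (1455.465673·96.688 − 40.726·3999.675912) / 2268.941796 = -9.768755
y = (6.892·3999.675912 − 1455.465673·-39.350) / 2268.941796 = 37.391149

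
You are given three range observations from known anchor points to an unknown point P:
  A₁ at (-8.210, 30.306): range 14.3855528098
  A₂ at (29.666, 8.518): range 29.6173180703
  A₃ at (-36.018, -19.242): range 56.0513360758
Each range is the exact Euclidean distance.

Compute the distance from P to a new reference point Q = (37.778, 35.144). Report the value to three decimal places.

eq1: (x + 8.210)² + (y − 30.306)² = 14.3855528098²
eq2: (x − 29.666)² + (y − 8.518)² = 29.6173180703²
eq3: (x + 36.018)² + (y + 19.242)² = 56.0513360758²
eq3−eq2, eq3−eq1 (x²,y² cancel):
  131.368·x + 55.520·y = 1549.643738
  55.616·x + 99.096·y = 2253.114994
det = 131.368·99.096 − 55.520·55.616 = 9930.243008
x = (1549.643738·99.096 − 55.520·2253.114994) / 9930.243008 = 2.867055
y = (131.368·2253.114994 − 1549.643738·55.616) / 9930.243008 = 21.127602
|P − Q| = √((2.867055 − 37.778)² + (21.127602 − 35.144)²) = 37.619589

37.620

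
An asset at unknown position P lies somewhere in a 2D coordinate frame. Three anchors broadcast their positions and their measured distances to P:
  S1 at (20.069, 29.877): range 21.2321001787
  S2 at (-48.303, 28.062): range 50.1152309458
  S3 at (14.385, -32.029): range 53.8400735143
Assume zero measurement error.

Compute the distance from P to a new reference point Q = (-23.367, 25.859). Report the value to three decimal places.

eq1: (x − 20.069)² + (y − 29.877)² = 21.2321001787²
eq2: (x + 48.303)² + (y − 28.062)² = 50.1152309458²
eq3: (x − 14.385)² + (y + 32.029)² = 53.8400735143²
eq3−eq1, eq3−eq2 (x²,y² cancel):
  11.368·x + 123.812·y = 2510.566262
  -125.376·x + 120.182·y = 2275.087730
det = 11.368·120.182 − 123.812·-125.376 = 16889.282288
x = (2510.566262·120.182 − 123.812·2275.087730) / 16889.282288 = 1.186653
y = (11.368·2275.087730 − 2510.566262·-125.376) / 16889.282288 = 20.168291
|P − Q| = √((1.186653 − -23.367)² + (20.168291 − 25.859)²) = 25.204484

25.204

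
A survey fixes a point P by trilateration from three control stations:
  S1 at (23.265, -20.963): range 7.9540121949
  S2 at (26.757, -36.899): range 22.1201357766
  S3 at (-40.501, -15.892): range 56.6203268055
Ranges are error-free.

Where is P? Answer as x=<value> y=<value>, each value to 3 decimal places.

x=16.096 y=-17.517

eq1: (x − 23.265)² + (y + 20.963)² = 7.9540121949²
eq2: (x − 26.757)² + (y + 36.899)² = 22.1201357766²
eq3: (x + 40.501)² + (y + 15.892)² = 56.6203268055²
eq3−eq2, eq3−eq1 (x²,y² cancel):
  134.516·x − 42.014·y = 2901.147586
  127.532·x − 10.142·y = 2230.416027
det = 134.516·-10.142 − -42.014·127.532 = 3993.868176
x = (2901.147586·-10.142 − -42.014·2230.416027) / 3993.868176 = 16.095989
y = (134.516·2230.416027 − 2901.147586·127.532) / 3993.868176 = -17.517481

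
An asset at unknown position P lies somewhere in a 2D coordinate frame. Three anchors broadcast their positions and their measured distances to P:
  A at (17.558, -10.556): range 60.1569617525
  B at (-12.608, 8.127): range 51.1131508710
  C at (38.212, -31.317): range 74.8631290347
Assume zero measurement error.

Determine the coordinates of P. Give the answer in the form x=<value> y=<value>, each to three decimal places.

x=-36.428 y=-37.097

eq1: (x − 17.558)² + (y + 10.556)² = 60.1569617525²
eq2: (x + 12.608)² + (y − 8.127)² = 51.1131508710²
eq3: (x − 38.212)² + (y + 31.317)² = 74.8631290347²
eq1−eq3, eq1−eq2 (x²,y² cancel):
  41.308·x − 41.522·y = 35.570891
  -60.332·x + 37.366·y = 811.603148
det = 41.308·37.366 − -41.522·-60.332 = -961.590576
x = (35.570891·37.366 − -41.522·811.603148) / -961.590576 = -36.427695
y = (41.308·811.603148 − 35.570891·-60.332) / -961.590576 = -37.096626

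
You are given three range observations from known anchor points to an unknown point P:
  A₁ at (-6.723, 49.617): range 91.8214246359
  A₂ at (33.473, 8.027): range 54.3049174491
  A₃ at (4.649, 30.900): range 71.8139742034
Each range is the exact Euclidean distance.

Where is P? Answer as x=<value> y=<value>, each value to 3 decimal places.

x=9.589 y=-40.744

eq1: (x + 6.723)² + (y − 49.617)² = 91.8214246359²
eq2: (x − 33.473)² + (y − 8.027)² = 54.3049174491²
eq3: (x − 4.649)² + (y − 30.900)² = 71.8139742034²
eq3−eq2, eq3−eq1 (x²,y² cancel):
  57.648·x − 45.746·y = 2416.674089
  -22.744·x + 37.434·y = -1743.304914
det = 57.648·37.434 − -45.746·-22.744 = 1117.548208
x = (2416.674089·37.434 − -45.746·-1743.304914) / 1117.548208 = 9.589341
y = (57.648·-1743.304914 − 2416.674089·-22.744) / 1117.548208 = -40.743841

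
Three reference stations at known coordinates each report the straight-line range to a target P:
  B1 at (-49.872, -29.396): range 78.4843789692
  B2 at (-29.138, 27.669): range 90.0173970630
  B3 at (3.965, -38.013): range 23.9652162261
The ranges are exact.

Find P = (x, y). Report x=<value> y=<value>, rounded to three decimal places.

x=27.552 y=-42.255

eq1: (x + 49.872)² + (y + 29.396)² = 78.4843789692²
eq2: (x + 29.138)² + (y − 27.669)² = 90.0173970630²
eq3: (x − 3.965)² + (y + 38.013)² = 23.9652162261²
eq2−eq1, eq2−eq3 (x²,y² cancel):
  -41.468·x − 114.130·y = 3680.078627
  66.206·x − 131.364·y = 7374.912974
det = -41.468·-131.364 − -114.130·66.206 = 13003.493132
x = (3680.078627·-131.364 − -114.130·7374.912974) / 13003.493132 = 27.551748
y = (-41.468·7374.912974 − 3680.078627·66.206) / 13003.493132 = -42.255275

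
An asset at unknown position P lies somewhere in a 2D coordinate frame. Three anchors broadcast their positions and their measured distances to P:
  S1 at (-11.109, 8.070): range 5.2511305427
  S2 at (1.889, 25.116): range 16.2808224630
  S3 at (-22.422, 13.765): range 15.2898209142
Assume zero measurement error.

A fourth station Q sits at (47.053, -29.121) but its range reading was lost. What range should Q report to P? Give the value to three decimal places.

eq1: (x + 11.109)² + (y − 8.070)² = 5.2511305427²
eq2: (x − 1.889)² + (y − 25.116)² = 16.2808224630²
eq3: (x + 22.422)² + (y − 13.765)² = 15.2898209142²
eq3−eq2, eq3−eq1 (x²,y² cancel):
  48.622·x + 22.702·y = -89.126088
  22.626·x − 11.390·y = -297.482276
det = 48.622·-11.390 − 22.702·22.626 = -1067.460032
x = (-89.126088·-11.390 − 22.702·-297.482276) / -1067.460032 = -7.277639
y = (48.622·-297.482276 − -89.126088·22.626) / -1067.460032 = 11.660967
|P − Q| = √((-7.277639 − 47.053)² + (11.660967 − -29.121)²) = 67.933697

67.934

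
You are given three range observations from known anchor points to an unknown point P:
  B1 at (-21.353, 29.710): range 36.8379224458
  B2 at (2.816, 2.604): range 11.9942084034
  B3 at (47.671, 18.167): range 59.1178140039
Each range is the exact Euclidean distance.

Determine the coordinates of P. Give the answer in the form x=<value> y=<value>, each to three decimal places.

eq1: (x + 21.353)² + (y − 29.710)² = 36.8379224458²
eq2: (x − 2.816)² + (y − 2.604)² = 11.9942084034²
eq3: (x − 47.671)² + (y − 18.167)² = 59.1178140039²
eq3−eq1, eq3−eq2 (x²,y² cancel):
  -138.048·x + 23.086·y = 873.953981
  -89.710·x − 31.126·y = 763.201439
det = -138.048·-31.126 − 23.086·-89.710 = 6367.927108
x = (873.953981·-31.126 − 23.086·763.201439) / 6367.927108 = -7.038705
y = (-138.048·763.201439 − 873.953981·-89.710) / 6367.927108 = -4.233092

x=-7.039 y=-4.233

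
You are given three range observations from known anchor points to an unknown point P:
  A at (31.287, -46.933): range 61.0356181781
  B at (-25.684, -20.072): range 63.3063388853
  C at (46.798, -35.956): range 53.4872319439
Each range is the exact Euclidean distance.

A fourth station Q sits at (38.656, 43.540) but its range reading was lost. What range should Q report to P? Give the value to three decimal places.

31.519

eq1: (x − 31.287)² + (y + 46.933)² = 61.0356181781²
eq2: (x + 25.684)² + (y + 20.072)² = 63.3063388853²
eq3: (x − 46.798)² + (y + 35.956)² = 53.4872319439²
eq1−eq3, eq1−eq2 (x²,y² cancel):
  31.022·x + 21.954·y = 1165.766587
  -113.942·x + 53.722·y = -2401.375675
det = 31.022·53.722 − 21.954·-113.942 = 4168.046552
x = (1165.766587·53.722 − 21.954·-2401.375675) / 4168.046552 = 27.674142
y = (31.022·-2401.375675 − 1165.766587·-113.942) / 4168.046552 = 13.995597
|P − Q| = √((27.674142 − 38.656)² + (13.995597 − 43.540)²) = 31.519406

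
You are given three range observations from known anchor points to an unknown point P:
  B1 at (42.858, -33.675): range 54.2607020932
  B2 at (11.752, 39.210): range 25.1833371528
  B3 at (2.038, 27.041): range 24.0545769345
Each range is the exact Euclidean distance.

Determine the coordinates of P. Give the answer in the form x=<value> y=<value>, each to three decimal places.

x=23.987 y=17.198

eq1: (x − 42.858)² + (y + 33.675)² = 54.2607020932²
eq2: (x − 11.752)² + (y − 39.210)² = 25.1833371528²
eq3: (x − 2.038)² + (y − 27.041)² = 24.0545769345²
eq2−eq3, eq2−eq1 (x²,y² cancel):
  -19.428·x − 24.338·y = -884.586680
  62.212·x − 145.770·y = -1014.743136
det = -19.428·-145.770 − -24.338·62.212 = 4346.135216
x = (-884.586680·-145.770 − -24.338·-1014.743136) / 4346.135216 = 23.986686
y = (-19.428·-1014.743136 − -884.586680·62.212) / 4346.135216 = 17.198346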